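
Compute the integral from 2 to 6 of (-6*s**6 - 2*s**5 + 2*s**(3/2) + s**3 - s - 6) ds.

-5356808/21 - 16*sqrt(2)/5 + 144*sqrt(6)/5

By the power rule, an antiderivative is F(s) = -6*s**7/7 - s**6/3 + 4*s**(5/2)/5 + s**4/4 - s**2/2 - 6*s.
Then F(6) - F(2) = (-1786590/7 + 144*sqrt(6)/5) - (-2962/21 + 16*sqrt(2)/5) = -5356808/21 - 16*sqrt(2)/5 + 144*sqrt(6)/5.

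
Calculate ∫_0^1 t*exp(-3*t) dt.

Integrate by parts once (u = t, dv = exp(-3*t) dt).
An antiderivative is F(t) = (-3*t - 1)*exp(-3*t)/9.
Then F(1) - F(0) = (-4*exp(-3)/9) - (-1/9) = (-4 + exp(3))*exp(-3)/9.

(-4 + exp(3))*exp(-3)/9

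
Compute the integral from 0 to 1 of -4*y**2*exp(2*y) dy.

1 - exp(2)

Integrate by parts twice (u = y^2, dv = -4*exp(2*y) dy).
An antiderivative is F(y) = (-2*y**2 + 2*y - 1)*exp(2*y).
Then F(1) - F(0) = (-exp(2)) - (-1) = 1 - exp(2).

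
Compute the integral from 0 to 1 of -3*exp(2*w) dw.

An antiderivative is F(w) = -3*exp(2*w)/2.
Then F(1) - F(0) = (-3*exp(2)/2) - (-3/2) = 3/2 - 3*exp(2)/2.

3/2 - 3*exp(2)/2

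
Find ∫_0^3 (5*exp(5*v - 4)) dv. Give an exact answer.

-(1 - exp(15))*exp(-4)

Let u = 5*v - 4, so du = 5 dv. When v = 0, u = -4; when v = 3, u = 11.
The integral becomes ∫ exp(u) du from -4 to 11, with antiderivative exp(u).
Back in v: F(v) = exp(5*v - 4).
Then F(3) - F(0) = (exp(11)) - (exp(-4)) = -(1 - exp(15))*exp(-4).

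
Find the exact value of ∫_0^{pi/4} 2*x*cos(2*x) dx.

Integrate by parts once (u = x, dv = 2*cos(2*x) dx).
An antiderivative is F(x) = x*sin(2*x) + cos(2*x)/2.
Then F(pi/4) - F(0) = (pi/4) - (1/2) = -1/2 + pi/4.

-1/2 + pi/4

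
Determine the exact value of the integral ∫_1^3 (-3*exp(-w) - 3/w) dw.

-3*log(3) - 3*exp(-1) + 3*exp(-3)

An antiderivative is F(w) = -3*log(w) + 3*exp(-w).
Then F(3) - F(1) = (-3*log(3) + 3*exp(-3)) - (3*exp(-1)) = -3*log(3) - 3*exp(-1) + 3*exp(-3).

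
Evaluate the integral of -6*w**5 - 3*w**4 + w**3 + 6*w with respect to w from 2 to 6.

-254112/5

By the power rule, an antiderivative is F(w) = -w**6 - 3*w**5/5 + w**4/4 + 3*w**2.
Then F(6) - F(2) = (-254448/5) - (-336/5) = -254112/5.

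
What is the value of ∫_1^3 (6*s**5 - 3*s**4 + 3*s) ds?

2974/5

By the power rule, an antiderivative is F(s) = s**6 - 3*s**5/5 + 3*s**2/2.
Then F(3) - F(1) = (5967/10) - (19/10) = 2974/5.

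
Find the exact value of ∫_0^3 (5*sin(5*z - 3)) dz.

Let u = 5*z - 3, so du = 5 dz. When z = 0, u = -3; when z = 3, u = 12.
The integral becomes ∫ sin(u) du from -3 to 12, with antiderivative -cos(u).
Back in z: F(z) = -cos(5*z - 3).
Then F(3) - F(0) = (-cos(12)) - (-cos(3)) = cos(3) - cos(12).

cos(3) - cos(12)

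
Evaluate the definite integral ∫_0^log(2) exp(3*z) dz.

Let u = exp(z), so du = exp(z) dz. When z = 0, u = 1; when z = log(2), u = 2.
The integral becomes ∫ u**2 du from 1 to 2, with antiderivative u**3/3.
Back in z: F(z) = exp(3*z)/3.
Then F(log(2)) - F(0) = (8/3) - (1/3) = 7/3.

7/3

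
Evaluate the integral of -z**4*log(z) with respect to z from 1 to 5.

Integrate by parts once (u = ln z, dv = -z**4 dz).
An antiderivative is F(z) = -z**5*(5*log(z) - 1)/25.
Then F(5) - F(1) = (125 - 625*log(5)) - (1/25) = 3124/25 - 625*log(5).

3124/25 - 625*log(5)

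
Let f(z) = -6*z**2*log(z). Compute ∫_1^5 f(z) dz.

248/3 - 250*log(5)

Integrate by parts once (u = ln z, dv = -6*z**2 dz).
An antiderivative is F(z) = -2*z**3*(3*log(z) - 1)/3.
Then F(5) - F(1) = (250/3 - 250*log(5)) - (2/3) = 248/3 - 250*log(5).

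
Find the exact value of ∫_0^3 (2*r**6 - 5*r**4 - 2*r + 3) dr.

By the power rule, an antiderivative is F(r) = 2*r**7/7 - r**5 - r**2 + 3*r.
Then F(3) - F(0) = (2673/7) - (0) = 2673/7.

2673/7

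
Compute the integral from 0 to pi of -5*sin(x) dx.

An antiderivative is F(x) = 5*cos(x).
Then F(pi) - F(0) = (-5) - (5) = -10.

-10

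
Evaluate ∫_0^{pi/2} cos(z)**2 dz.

Use the identity cos^2(z) = (1 + cos(2*z))/2.
An antiderivative is F(z) = z/2 + sin(2*z)/4.
Then F(pi/2) - F(0) = (pi/4) - (0) = pi/4.

pi/4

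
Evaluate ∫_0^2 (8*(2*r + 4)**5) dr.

172032

Let u = 2*r + 4, so du = 2 dr. When r = 0, u = 4; when r = 2, u = 8.
The integral becomes 4·∫ u**5 du from 4 to 8, with antiderivative 2*u**6/3.
Back in r: F(r) = 2*(2*r + 4)**6/3.
Then F(2) - F(0) = (524288/3) - (8192/3) = 172032.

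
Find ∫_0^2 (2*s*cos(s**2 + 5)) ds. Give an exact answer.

sin(9) - sin(5)

Let u = s**2 + 5, so du = 2*s ds. When s = 0, u = 5; when s = 2, u = 9.
The integral becomes ∫ cos(u) du from 5 to 9, with antiderivative sin(u).
Back in s: F(s) = sin(s**2 + 5).
Then F(2) - F(0) = (sin(9)) - (sin(5)) = sin(9) - sin(5).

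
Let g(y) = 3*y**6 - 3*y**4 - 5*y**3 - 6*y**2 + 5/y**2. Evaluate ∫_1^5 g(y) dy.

1070416/35

By the power rule, an antiderivative is F(y) = 3*y**7/7 - 3*y**5/5 - 5*y**4/4 - 2*y**3 - 5/y.
Then F(5) - F(1) = (856097/28) - (-1179/140) = 1070416/35.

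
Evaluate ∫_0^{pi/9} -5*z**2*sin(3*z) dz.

-5*sqrt(3)*pi/81 + 5*pi**2/486 + 5/27

Integrate by parts twice (u = z^2, dv = -5*sin(3*z) dz).
An antiderivative is F(z) = 5*z**2*cos(3*z)/3 - 10*z*sin(3*z)/9 - 10*cos(3*z)/27.
Then F(pi/9) - F(0) = (-5*sqrt(3)*pi/81 - 5/27 + 5*pi**2/486) - (-10/27) = -5*sqrt(3)*pi/81 + 5*pi**2/486 + 5/27.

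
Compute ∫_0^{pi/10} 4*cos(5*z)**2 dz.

Use the identity cos^2(5*z) = (1 + cos(10*z))/2.
An antiderivative is F(z) = 2*z + sin(10*z)/5.
Then F(pi/10) - F(0) = (pi/5) - (0) = pi/5.

pi/5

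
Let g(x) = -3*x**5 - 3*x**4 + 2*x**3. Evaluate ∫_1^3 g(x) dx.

By the power rule, an antiderivative is F(x) = -x**6/2 - 3*x**5/5 + x**4/2.
Then F(3) - F(1) = (-2349/5) - (-3/5) = -2346/5.

-2346/5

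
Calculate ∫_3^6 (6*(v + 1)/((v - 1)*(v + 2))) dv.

log(100)

Factor the denominator: v**2 + v - 2 = (v + 2)(v - 1).
Partial fractions: 6*(v + 1)/((v - 1)*(v + 2)) = 2/(v + 2) + 4/(v - 1).
An antiderivative is F(v) = 4*log(v - 1) + 2*log(v + 2).
Then F(6) - F(3) = (6*log(2) + 4*log(5)) - (4*log(2) + 2*log(5)) = log(100).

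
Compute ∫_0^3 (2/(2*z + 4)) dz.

Let u = 2*z + 4, so du = 2 dz. When z = 0, u = 4; when z = 3, u = 10.
The integral becomes ∫ 1/u du from 4 to 10, with antiderivative log(u).
Back in z: F(z) = log(2*z + 4).
Then F(3) - F(0) = (log(10)) - (log(4)) = log(5/2).

log(5/2)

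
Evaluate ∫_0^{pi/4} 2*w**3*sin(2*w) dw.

Integrate by parts 3 times (u = w^3, dv = 2*sin(2*w) dw).
An antiderivative is F(w) = -w**3*cos(2*w) + 3*w**2*sin(2*w)/2 + 3*w*cos(2*w)/2 - 3*sin(2*w)/4.
Then F(pi/4) - F(0) = (-3/4 + 3*pi**2/32) - (0) = -3/4 + 3*pi**2/32.

-3/4 + 3*pi**2/32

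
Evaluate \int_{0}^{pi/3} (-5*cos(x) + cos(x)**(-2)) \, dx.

-3*sqrt(3)/2

An antiderivative is F(x) = -5*sin(x) + tan(x).
Then F(pi/3) - F(0) = (-3*sqrt(3)/2) - (0) = -3*sqrt(3)/2.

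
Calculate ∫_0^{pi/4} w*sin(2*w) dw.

1/4

Integrate by parts once (u = w, dv = sin(2*w) dw).
An antiderivative is F(w) = -w*cos(2*w)/2 + sin(2*w)/4.
Then F(pi/4) - F(0) = (1/4) - (0) = 1/4.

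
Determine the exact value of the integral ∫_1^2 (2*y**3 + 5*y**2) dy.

By the power rule, an antiderivative is F(y) = y**4/2 + 5*y**3/3.
Then F(2) - F(1) = (64/3) - (13/6) = 115/6.

115/6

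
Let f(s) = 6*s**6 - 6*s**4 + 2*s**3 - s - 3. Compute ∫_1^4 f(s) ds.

452409/35

By the power rule, an antiderivative is F(s) = 6*s**7/7 - 6*s**5/5 + s**4/2 - s**2/2 - 3*s.
Then F(4) - F(1) = (452292/35) - (-117/35) = 452409/35.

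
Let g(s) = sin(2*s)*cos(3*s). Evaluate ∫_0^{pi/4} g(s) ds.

Use the identity sin(2*s)cos(3*s) = [sin(5*s) + sin(-s)]/2.
An antiderivative is F(s) = cos(s)/2 - cos(5*s)/10.
Then F(pi/4) - F(0) = (3*sqrt(2)/10) - (2/5) = -2/5 + 3*sqrt(2)/10.

-2/5 + 3*sqrt(2)/10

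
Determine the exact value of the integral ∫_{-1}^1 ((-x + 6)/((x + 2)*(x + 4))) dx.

-5*log(5) + 9*log(3)

Factor the denominator: x**2 + 6*x + 8 = (x + 4)(x + 2).
Partial fractions: (-x + 6)/((x + 2)*(x + 4)) = -5/(x + 4) + 4/(x + 2).
An antiderivative is F(x) = 4*log(x + 2) - 5*log(x + 4).
Then F(1) - F(-1) = (-5*log(5) + 4*log(3)) - (-5*log(3)) = -5*log(5) + 9*log(3).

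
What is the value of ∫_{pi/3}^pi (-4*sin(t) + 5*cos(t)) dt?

-6 - 5*sqrt(3)/2

An antiderivative is F(t) = 5*sin(t) + 4*cos(t).
Then F(pi) - F(pi/3) = (-4) - (2 + 5*sqrt(3)/2) = -6 - 5*sqrt(3)/2.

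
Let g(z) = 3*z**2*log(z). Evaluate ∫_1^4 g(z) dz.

-21 + 128*log(2)

Integrate by parts once (u = ln z, dv = 3*z**2 dz).
An antiderivative is F(z) = z**3*(3*log(z) - 1)/3.
Then F(4) - F(1) = (-64/3 + 128*log(2)) - (-1/3) = -21 + 128*log(2).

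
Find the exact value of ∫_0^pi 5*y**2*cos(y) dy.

Integrate by parts twice (u = y^2, dv = 5*cos(y) dy).
An antiderivative is F(y) = 5*y**2*sin(y) + 10*y*cos(y) - 10*sin(y).
Then F(pi) - F(0) = (-10*pi) - (0) = -10*pi.

-10*pi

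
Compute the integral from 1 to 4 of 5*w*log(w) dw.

Integrate by parts once (u = ln w, dv = 5*w dw).
An antiderivative is F(w) = 5*w**2*(2*log(w) - 1)/4.
Then F(4) - F(1) = (-20 + 80*log(2)) - (-5/4) = -75/4 + 80*log(2).

-75/4 + 80*log(2)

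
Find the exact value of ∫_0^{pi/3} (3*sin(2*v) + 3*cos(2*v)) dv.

An antiderivative is F(v) = 3*sin(2*v)/2 - 3*cos(2*v)/2.
Then F(pi/3) - F(0) = (3/4 + 3*sqrt(3)/4) - (-3/2) = 3*sqrt(3)/4 + 9/4.

3*sqrt(3)/4 + 9/4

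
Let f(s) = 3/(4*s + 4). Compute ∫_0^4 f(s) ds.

3*log(5)/4

An antiderivative is F(s) = 3*log(4*s + 4)/4.
Then F(4) - F(0) = (3*log(20)/4) - (3*log(2)/2) = 3*log(5)/4.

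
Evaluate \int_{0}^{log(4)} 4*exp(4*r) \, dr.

255

Let u = exp(r), so du = exp(r) dr. When r = 0, u = 1; when r = log(4), u = 4.
The integral becomes 4·∫ u**3 du from 1 to 4, with antiderivative u**4.
Back in r: F(r) = exp(4*r).
Then F(log(4)) - F(0) = (256) - (1) = 255.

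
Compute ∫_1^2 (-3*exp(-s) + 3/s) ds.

An antiderivative is F(s) = 3*log(s) + 3*exp(-s).
Then F(2) - F(1) = (3*exp(-2) + 3*log(2)) - (3*exp(-1)) = -3*exp(-1) + 3*exp(-2) + 3*log(2).

-3*exp(-1) + 3*exp(-2) + 3*log(2)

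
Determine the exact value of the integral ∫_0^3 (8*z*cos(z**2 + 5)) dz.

-4*sin(5) + 4*sin(14)

Let u = z**2 + 5, so du = 2*z dz. When z = 0, u = 5; when z = 3, u = 14.
The integral becomes 4·∫ cos(u) du from 5 to 14, with antiderivative 4*sin(u).
Back in z: F(z) = 4*sin(z**2 + 5).
Then F(3) - F(0) = (4*sin(14)) - (4*sin(5)) = -4*sin(5) + 4*sin(14).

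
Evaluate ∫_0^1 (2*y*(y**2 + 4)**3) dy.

Let u = y**2 + 4, so du = 2*y dy. When y = 0, u = 4; when y = 1, u = 5.
The integral becomes ∫ u**3 du from 4 to 5, with antiderivative u**4/4.
Back in y: F(y) = (y**2 + 4)**4/4.
Then F(1) - F(0) = (625/4) - (64) = 369/4.

369/4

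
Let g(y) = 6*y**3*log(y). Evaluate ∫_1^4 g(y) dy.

-765/8 + 768*log(2)

Integrate by parts once (u = ln y, dv = 6*y**3 dy).
An antiderivative is F(y) = 3*y**4*(4*log(y) - 1)/8.
Then F(4) - F(1) = (-96 + 768*log(2)) - (-3/8) = -765/8 + 768*log(2).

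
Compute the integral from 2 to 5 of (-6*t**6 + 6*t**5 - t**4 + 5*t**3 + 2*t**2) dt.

By the power rule, an antiderivative is F(t) = -6*t**7/7 + t**6 - t**5/5 + 5*t**4/4 + 2*t**3/3.
Then F(5) - F(2) = (-4292375/84) - (-2812/105) = -7150209/140.

-7150209/140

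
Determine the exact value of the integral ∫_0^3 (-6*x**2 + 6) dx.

-36

By the power rule, an antiderivative is F(x) = -2*x**3 + 6*x.
Then F(3) - F(0) = (-36) - (0) = -36.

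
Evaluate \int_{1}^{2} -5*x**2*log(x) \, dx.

Integrate by parts once (u = ln x, dv = -5*x**2 dx).
An antiderivative is F(x) = -5*x**3*(3*log(x) - 1)/9.
Then F(2) - F(1) = (40/9 - 40*log(2)/3) - (5/9) = 35/9 - 40*log(2)/3.

35/9 - 40*log(2)/3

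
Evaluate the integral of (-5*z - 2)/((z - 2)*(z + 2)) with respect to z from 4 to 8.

Factor the denominator: z**2 - 4 = (z + 2)(z - 2).
Partial fractions: (-5*z - 2)/((z - 2)*(z + 2)) = -2/(z + 2) - 3/(z - 2).
An antiderivative is F(z) = -3*log(z - 2) - 2*log(z + 2).
Then F(8) - F(4) = (-5*log(2) - 3*log(3) - 2*log(5)) - (-5*log(2) - 2*log(3)) = -log(75).

-log(75)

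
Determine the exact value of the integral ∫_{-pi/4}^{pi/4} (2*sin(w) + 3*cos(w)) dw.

3*sqrt(2)

An antiderivative is F(w) = 3*sin(w) - 2*cos(w).
Then F(pi/4) - F(-pi/4) = (sqrt(2)/2) - (-5*sqrt(2)/2) = 3*sqrt(2).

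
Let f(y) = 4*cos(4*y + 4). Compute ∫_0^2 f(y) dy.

Let u = 4*y + 4, so du = 4 dy. When y = 0, u = 4; when y = 2, u = 12.
The integral becomes ∫ cos(u) du from 4 to 12, with antiderivative sin(u).
Back in y: F(y) = sin(4*y + 4).
Then F(2) - F(0) = (sin(12)) - (sin(4)) = sin(12) - sin(4).

sin(12) - sin(4)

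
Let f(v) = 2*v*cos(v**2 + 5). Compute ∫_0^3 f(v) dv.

-sin(5) + sin(14)

Let u = v**2 + 5, so du = 2*v dv. When v = 0, u = 5; when v = 3, u = 14.
The integral becomes ∫ cos(u) du from 5 to 14, with antiderivative sin(u).
Back in v: F(v) = sin(v**2 + 5).
Then F(3) - F(0) = (sin(14)) - (sin(5)) = -sin(5) + sin(14).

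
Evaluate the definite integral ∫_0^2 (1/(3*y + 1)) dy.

log(7)/3

An antiderivative is F(y) = log(3*y + 1)/3.
Then F(2) - F(0) = (log(7)/3) - (0) = log(7)/3.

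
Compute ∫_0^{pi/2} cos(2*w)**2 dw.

pi/4

Use the identity cos^2(2*w) = (1 + cos(4*w))/2.
An antiderivative is F(w) = w/2 + sin(4*w)/8.
Then F(pi/2) - F(0) = (pi/4) - (0) = pi/4.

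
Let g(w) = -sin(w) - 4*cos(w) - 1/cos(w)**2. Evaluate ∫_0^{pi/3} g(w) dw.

An antiderivative is F(w) = -4*sin(w) + cos(w) - tan(w).
Then F(pi/3) - F(0) = (1/2 - 3*sqrt(3)) - (1) = -3*sqrt(3) - 1/2.

-3*sqrt(3) - 1/2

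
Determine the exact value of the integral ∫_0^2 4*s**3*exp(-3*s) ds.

Integrate by parts 3 times (u = s^3, dv = 4*exp(-3*s) ds).
An antiderivative is F(s) = (-36*s**3 - 36*s**2 - 24*s - 8)*exp(-3*s)/27.
Then F(2) - F(0) = (-488*exp(-6)/27) - (-8/27) = 8/27 - 488*exp(-6)/27.

8/27 - 488*exp(-6)/27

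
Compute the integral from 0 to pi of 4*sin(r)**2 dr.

2*pi

Use the identity sin^2(r) = (1 - cos(2*r))/2.
An antiderivative is F(r) = 2*r - sin(2*r).
Then F(pi) - F(0) = (2*pi) - (0) = 2*pi.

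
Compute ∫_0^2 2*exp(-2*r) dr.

1 - exp(-4)

An antiderivative is F(r) = -exp(-2*r).
Then F(2) - F(0) = (-exp(-4)) - (-1) = 1 - exp(-4).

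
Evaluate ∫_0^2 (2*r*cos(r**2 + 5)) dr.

sin(9) - sin(5)

Let u = r**2 + 5, so du = 2*r dr. When r = 0, u = 5; when r = 2, u = 9.
The integral becomes ∫ cos(u) du from 5 to 9, with antiderivative sin(u).
Back in r: F(r) = sin(r**2 + 5).
Then F(2) - F(0) = (sin(9)) - (sin(5)) = sin(9) - sin(5).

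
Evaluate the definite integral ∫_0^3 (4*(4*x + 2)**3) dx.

9600

Let u = 4*x + 2, so du = 4 dx. When x = 0, u = 2; when x = 3, u = 14.
The integral becomes ∫ u**3 du from 2 to 14, with antiderivative u**4/4.
Back in x: F(x) = (4*x + 2)**4/4.
Then F(3) - F(0) = (9604) - (4) = 9600.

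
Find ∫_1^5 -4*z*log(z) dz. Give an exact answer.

Integrate by parts once (u = ln z, dv = -4*z dz).
An antiderivative is F(z) = -z**2*(2*log(z) - 1).
Then F(5) - F(1) = (25 - 50*log(5)) - (1) = 24 - 50*log(5).

24 - 50*log(5)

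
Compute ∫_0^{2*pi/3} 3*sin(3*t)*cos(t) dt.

27/16

Use the identity sin(3*t)cos(t) = [sin(4*t) + sin(2*t)]/2.
An antiderivative is F(t) = -3*cos(2*t)/4 - 3*cos(4*t)/8.
Then F(2*pi/3) - F(0) = (9/16) - (-9/8) = 27/16.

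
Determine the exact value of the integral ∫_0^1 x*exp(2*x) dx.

1/4 + exp(2)/4

Integrate by parts once (u = x, dv = exp(2*x) dx).
An antiderivative is F(x) = (2*x - 1)*exp(2*x)/4.
Then F(1) - F(0) = (exp(2)/4) - (-1/4) = 1/4 + exp(2)/4.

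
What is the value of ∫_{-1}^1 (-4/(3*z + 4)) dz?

An antiderivative is F(z) = -4*log(3*z + 4)/3.
Then F(1) - F(-1) = (-4*log(7)/3) - (0) = -4*log(7)/3.

-4*log(7)/3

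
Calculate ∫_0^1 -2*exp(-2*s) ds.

An antiderivative is F(s) = exp(-2*s).
Then F(1) - F(0) = (exp(-2)) - (1) = -1 + exp(-2).

-1 + exp(-2)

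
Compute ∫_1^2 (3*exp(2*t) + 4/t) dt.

An antiderivative is F(t) = 3*exp(2*t)/2 + 4*log(t).
Then F(2) - F(1) = (log(16) + 3*exp(4)/2) - (3*exp(2)/2) = -3*exp(2)/2 + log(16) + 3*exp(4)/2.

-3*exp(2)/2 + log(16) + 3*exp(4)/2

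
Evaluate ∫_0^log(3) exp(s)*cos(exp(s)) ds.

Let u = exp(s), so du = exp(s) ds. When s = 0, u = 1; when s = log(3), u = 3.
The integral becomes ∫ cos(u) du from 1 to 3, with antiderivative sin(u).
Back in s: F(s) = sin(exp(s)).
Then F(log(3)) - F(0) = (sin(3)) - (sin(1)) = -sin(1) + sin(3).

-sin(1) + sin(3)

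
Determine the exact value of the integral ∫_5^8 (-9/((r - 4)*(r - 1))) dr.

Factor the denominator: r**2 - 5*r + 4 = (r - 1)(r - 4).
Partial fractions: -9/((r - 4)*(r - 1)) = 3/(r - 1) - 3/(r - 4).
An antiderivative is F(r) = -3*log(r - 4) + 3*log(r - 1).
Then F(8) - F(5) = (-6*log(2) + 3*log(7)) - (log(64)) = -12*log(2) + 3*log(7).

-12*log(2) + 3*log(7)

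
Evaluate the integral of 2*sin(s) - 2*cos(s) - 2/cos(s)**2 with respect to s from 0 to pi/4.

An antiderivative is F(s) = -2*sin(s) - 2*cos(s) - 2*tan(s).
Then F(pi/4) - F(0) = (-2*sqrt(2) - 2) - (-2) = -2*sqrt(2).

-2*sqrt(2)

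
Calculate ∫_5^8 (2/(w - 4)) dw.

An antiderivative is F(w) = 2*log(w - 4).
Then F(8) - F(5) = (log(16)) - (0) = log(16).

log(16)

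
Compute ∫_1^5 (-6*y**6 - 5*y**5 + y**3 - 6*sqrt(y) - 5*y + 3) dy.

By the power rule, an antiderivative is F(y) = -6*y**7/7 - 5*y**6/6 + y**4/4 - 4*y**(3/2) - 5*y**2/2 + 3*y.
Then F(5) - F(1) = (-6709615/84 - 20*sqrt(5)) - (-415/84) = -559100/7 - 20*sqrt(5).

-559100/7 - 20*sqrt(5)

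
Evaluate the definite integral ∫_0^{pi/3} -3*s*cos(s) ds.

-sqrt(3)*pi/2 + 3/2

Integrate by parts once (u = s, dv = -3*cos(s) ds).
An antiderivative is F(s) = -3*s*sin(s) - 3*cos(s).
Then F(pi/3) - F(0) = (-sqrt(3)*pi/2 - 3/2) - (-3) = -sqrt(3)*pi/2 + 3/2.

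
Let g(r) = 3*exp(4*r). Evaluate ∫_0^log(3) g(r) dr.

60

Let u = exp(r), so du = exp(r) dr. When r = 0, u = 1; when r = log(3), u = 3.
The integral becomes 3·∫ u**3 du from 1 to 3, with antiderivative 3*u**4/4.
Back in r: F(r) = 3*exp(4*r)/4.
Then F(log(3)) - F(0) = (243/4) - (3/4) = 60.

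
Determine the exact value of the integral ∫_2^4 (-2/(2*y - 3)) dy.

-log(5)

An antiderivative is F(y) = -log(2*y - 3).
Then F(4) - F(2) = (-log(5)) - (0) = -log(5).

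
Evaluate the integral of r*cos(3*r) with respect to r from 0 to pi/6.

-1/9 + pi/18

Integrate by parts once (u = r, dv = cos(3*r) dr).
An antiderivative is F(r) = r*sin(3*r)/3 + cos(3*r)/9.
Then F(pi/6) - F(0) = (pi/18) - (1/9) = -1/9 + pi/18.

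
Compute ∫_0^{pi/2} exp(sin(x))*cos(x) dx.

-1 + E

Let u = sin(x), so du = cos(x) dx. When x = 0, u = 0; when x = pi/2, u = 1.
The integral becomes ∫ exp(u) du from 0 to 1, with antiderivative exp(u).
Back in x: F(x) = exp(sin(x)).
Then F(pi/2) - F(0) = (E) - (1) = -1 + E.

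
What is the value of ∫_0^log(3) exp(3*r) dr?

Let u = exp(r), so du = exp(r) dr. When r = 0, u = 1; when r = log(3), u = 3.
The integral becomes ∫ u**2 du from 1 to 3, with antiderivative u**3/3.
Back in r: F(r) = exp(3*r)/3.
Then F(log(3)) - F(0) = (9) - (1/3) = 26/3.

26/3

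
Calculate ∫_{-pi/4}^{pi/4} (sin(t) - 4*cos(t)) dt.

An antiderivative is F(t) = -4*sin(t) - cos(t).
Then F(pi/4) - F(-pi/4) = (-5*sqrt(2)/2) - (3*sqrt(2)/2) = -4*sqrt(2).

-4*sqrt(2)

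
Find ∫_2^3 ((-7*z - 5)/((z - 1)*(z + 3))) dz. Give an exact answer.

Factor the denominator: z**2 + 2*z - 3 = (z + 3)(z - 1).
Partial fractions: (-7*z - 5)/((z - 1)*(z + 3)) = -4/(z + 3) - 3/(z - 1).
An antiderivative is F(z) = -3*log(z - 1) - 4*log(z + 3).
Then F(3) - F(2) = (-7*log(2) - 4*log(3)) - (-4*log(5)) = -7*log(2) - 4*log(3) + 4*log(5).

-7*log(2) - 4*log(3) + 4*log(5)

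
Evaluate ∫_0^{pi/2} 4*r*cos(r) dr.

Integrate by parts once (u = r, dv = 4*cos(r) dr).
An antiderivative is F(r) = 4*r*sin(r) + 4*cos(r).
Then F(pi/2) - F(0) = (2*pi) - (4) = -4 + 2*pi.

-4 + 2*pi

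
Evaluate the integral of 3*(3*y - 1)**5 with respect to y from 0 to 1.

Let u = 3*y - 1, so du = 3 dy. When y = 0, u = -1; when y = 1, u = 2.
The integral becomes ∫ u**5 du from -1 to 2, with antiderivative u**6/6.
Back in y: F(y) = (3*y - 1)**6/6.
Then F(1) - F(0) = (32/3) - (1/6) = 21/2.

21/2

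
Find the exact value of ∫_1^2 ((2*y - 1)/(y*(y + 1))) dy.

Factor the denominator: y**2 + y = (y + 1)y.
Partial fractions: (2*y - 1)/(y*(y + 1)) = 3/(y + 1) - 1/y.
An antiderivative is F(y) = -log(y) + 3*log(y + 1).
Then F(2) - F(1) = (log(27/2)) - (log(8)) = log(27/16).

log(27/16)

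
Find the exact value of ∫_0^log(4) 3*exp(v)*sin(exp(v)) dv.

Let u = exp(v), so du = exp(v) dv. When v = 0, u = 1; when v = log(4), u = 4.
The integral becomes 3·∫ sin(u) du from 1 to 4, with antiderivative -3*cos(u).
Back in v: F(v) = -3*cos(exp(v)).
Then F(log(4)) - F(0) = (-3*cos(4)) - (-3*cos(1)) = 3*cos(1) - 3*cos(4).

3*cos(1) - 3*cos(4)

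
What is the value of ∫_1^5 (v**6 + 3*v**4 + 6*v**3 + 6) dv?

489824/35

By the power rule, an antiderivative is F(v) = v**7/7 + 3*v**5/5 + 3*v**4/2 + 6*v.
Then F(5) - F(1) = (196045/14) - (577/70) = 489824/35.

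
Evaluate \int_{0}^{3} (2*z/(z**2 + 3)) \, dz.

Let u = z**2 + 3, so du = 2*z dz. When z = 0, u = 3; when z = 3, u = 12.
The integral becomes ∫ 1/u du from 3 to 12, with antiderivative log(u).
Back in z: F(z) = log(z**2 + 3).
Then F(3) - F(0) = (log(12)) - (log(3)) = log(4).

log(4)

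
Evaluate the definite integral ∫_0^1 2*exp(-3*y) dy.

An antiderivative is F(y) = -2*exp(-3*y)/3.
Then F(1) - F(0) = (-2*exp(-3)/3) - (-2/3) = 2/3 - 2*exp(-3)/3.

2/3 - 2*exp(-3)/3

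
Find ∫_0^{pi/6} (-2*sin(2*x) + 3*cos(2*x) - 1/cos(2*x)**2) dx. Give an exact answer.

-1/2 + sqrt(3)/4

An antiderivative is F(x) = 3*sin(2*x)/2 + cos(2*x) - tan(2*x)/2.
Then F(pi/6) - F(0) = (sqrt(3)/4 + 1/2) - (1) = -1/2 + sqrt(3)/4.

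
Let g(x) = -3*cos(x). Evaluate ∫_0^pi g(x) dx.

0

An antiderivative is F(x) = -3*sin(x).
Then F(pi) - F(0) = (0) - (0) = 0.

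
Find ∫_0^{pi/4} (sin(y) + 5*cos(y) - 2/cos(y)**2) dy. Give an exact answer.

-1 + 2*sqrt(2)

An antiderivative is F(y) = 5*sin(y) - cos(y) - 2*tan(y).
Then F(pi/4) - F(0) = (-2 + 2*sqrt(2)) - (-1) = -1 + 2*sqrt(2).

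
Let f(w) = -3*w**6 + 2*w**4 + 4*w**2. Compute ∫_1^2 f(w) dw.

By the power rule, an antiderivative is F(w) = -3*w**7/7 + 2*w**5/5 + 4*w**3/3.
Then F(2) - F(1) = (-3296/105) - (137/105) = -3433/105.

-3433/105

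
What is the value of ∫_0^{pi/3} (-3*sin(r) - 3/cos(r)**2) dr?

An antiderivative is F(r) = 3*cos(r) - 3*tan(r).
Then F(pi/3) - F(0) = (3/2 - 3*sqrt(3)) - (3) = -3*sqrt(3) - 3/2.

-3*sqrt(3) - 3/2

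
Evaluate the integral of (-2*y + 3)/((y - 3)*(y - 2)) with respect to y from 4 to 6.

log(2/27)

Factor the denominator: y**2 - 5*y + 6 = (y - 2)(y - 3).
Partial fractions: (-2*y + 3)/((y - 3)*(y - 2)) = 1/(y - 2) - 3/(y - 3).
An antiderivative is F(y) = -3*log(y - 3) + log(y - 2).
Then F(6) - F(4) = (log(4/27)) - (log(2)) = log(2/27).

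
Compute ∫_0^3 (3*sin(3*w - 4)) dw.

Let u = 3*w - 4, so du = 3 dw. When w = 0, u = -4; when w = 3, u = 5.
The integral becomes ∫ sin(u) du from -4 to 5, with antiderivative -cos(u).
Back in w: F(w) = -cos(3*w - 4).
Then F(3) - F(0) = (-cos(5)) - (-cos(4)) = cos(4) - cos(5).

cos(4) - cos(5)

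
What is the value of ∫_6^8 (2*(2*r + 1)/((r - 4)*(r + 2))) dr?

log(10)

Factor the denominator: r**2 - 2*r - 8 = (r + 2)(r - 4).
Partial fractions: 2*(2*r + 1)/((r - 4)*(r + 2)) = 1/(r + 2) + 3/(r - 4).
An antiderivative is F(r) = 3*log(r - 4) + log(r + 2).
Then F(8) - F(6) = (log(5) + 7*log(2)) - (log(64)) = log(10).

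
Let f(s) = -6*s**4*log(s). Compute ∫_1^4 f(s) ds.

Integrate by parts once (u = ln s, dv = -6*s**4 ds).
An antiderivative is F(s) = -6*s**5*(5*log(s) - 1)/25.
Then F(4) - F(1) = (6144/25 - 12288*log(2)/5) - (6/25) = 6138/25 - 12288*log(2)/5.

6138/25 - 12288*log(2)/5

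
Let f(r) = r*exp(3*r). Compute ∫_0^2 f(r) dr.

1/9 + 5*exp(6)/9

Integrate by parts once (u = r, dv = exp(3*r) dr).
An antiderivative is F(r) = (3*r - 1)*exp(3*r)/9.
Then F(2) - F(0) = (5*exp(6)/9) - (-1/9) = 1/9 + 5*exp(6)/9.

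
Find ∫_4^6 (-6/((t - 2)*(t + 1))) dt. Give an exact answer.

Factor the denominator: t**2 - t - 2 = (t + 1)(t - 2).
Partial fractions: -6/((t - 2)*(t + 1)) = 2/(t + 1) - 2/(t - 2).
An antiderivative is F(t) = -2*log(t - 2) + 2*log(t + 1).
Then F(6) - F(4) = (log(49/16)) - (log(25/4)) = log(49/100).

log(49/100)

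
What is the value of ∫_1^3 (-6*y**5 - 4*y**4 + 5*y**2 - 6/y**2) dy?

By the power rule, an antiderivative is F(y) = -y**6 - 4*y**5/5 + 5*y**3/3 + 6/y.
Then F(3) - F(1) = (-4382/5) - (88/15) = -13234/15.

-13234/15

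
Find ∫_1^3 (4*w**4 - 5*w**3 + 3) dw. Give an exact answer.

By the power rule, an antiderivative is F(w) = 4*w**5/5 - 5*w**4/4 + 3*w.
Then F(3) - F(1) = (2043/20) - (51/20) = 498/5.

498/5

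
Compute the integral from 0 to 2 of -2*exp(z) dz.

An antiderivative is F(z) = -2*exp(z).
Then F(2) - F(0) = (-2*exp(2)) - (-2) = 2 - 2*exp(2).

2 - 2*exp(2)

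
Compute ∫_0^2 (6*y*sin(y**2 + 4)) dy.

3*cos(4) - 3*cos(8)

Let u = y**2 + 4, so du = 2*y dy. When y = 0, u = 4; when y = 2, u = 8.
The integral becomes 3·∫ sin(u) du from 4 to 8, with antiderivative -3*cos(u).
Back in y: F(y) = -3*cos(y**2 + 4).
Then F(2) - F(0) = (-3*cos(8)) - (-3*cos(4)) = 3*cos(4) - 3*cos(8).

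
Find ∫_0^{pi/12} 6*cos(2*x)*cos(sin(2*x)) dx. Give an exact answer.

3*sin(1/2)

Let u = sin(2*x), so du = 2*cos(2*x) dx. When x = 0, u = 0; when x = pi/12, u = 1/2.
The integral becomes 3·∫ cos(u) du from 0 to 1/2, with antiderivative 3*sin(u).
Back in x: F(x) = 3*sin(sin(2*x)).
Then F(pi/12) - F(0) = (3*sin(1/2)) - (0) = 3*sin(1/2).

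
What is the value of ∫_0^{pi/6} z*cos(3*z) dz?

Integrate by parts once (u = z, dv = cos(3*z) dz).
An antiderivative is F(z) = z*sin(3*z)/3 + cos(3*z)/9.
Then F(pi/6) - F(0) = (pi/18) - (1/9) = -1/9 + pi/18.

-1/9 + pi/18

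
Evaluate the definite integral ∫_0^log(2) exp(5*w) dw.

31/5

Let u = exp(w), so du = exp(w) dw. When w = 0, u = 1; when w = log(2), u = 2.
The integral becomes ∫ u**4 du from 1 to 2, with antiderivative u**5/5.
Back in w: F(w) = exp(5*w)/5.
Then F(log(2)) - F(0) = (32/5) - (1/5) = 31/5.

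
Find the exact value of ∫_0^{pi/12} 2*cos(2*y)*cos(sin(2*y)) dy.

sin(1/2)

Let u = sin(2*y), so du = 2*cos(2*y) dy. When y = 0, u = 0; when y = pi/12, u = 1/2.
The integral becomes ∫ cos(u) du from 0 to 1/2, with antiderivative sin(u).
Back in y: F(y) = sin(sin(2*y)).
Then F(pi/12) - F(0) = (sin(1/2)) - (0) = sin(1/2).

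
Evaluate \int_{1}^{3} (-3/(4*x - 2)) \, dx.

-3*log(5)/4

An antiderivative is F(x) = -3*log(4*x - 2)/4.
Then F(3) - F(1) = (-3*log(10)/4) - (-3*log(2)/4) = -3*log(5)/4.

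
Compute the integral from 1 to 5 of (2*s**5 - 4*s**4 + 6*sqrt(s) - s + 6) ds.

20*sqrt(5) + 13584/5

By the power rule, an antiderivative is F(s) = s**6/3 - 4*s**5/5 + 4*s**(3/2) - s**2/2 + 6*s.
Then F(5) - F(1) = (20*sqrt(5) + 16355/6) - (271/30) = 20*sqrt(5) + 13584/5.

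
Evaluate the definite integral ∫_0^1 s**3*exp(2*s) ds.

3/8 + exp(2)/8

Integrate by parts 3 times (u = s^3, dv = exp(2*s) ds).
An antiderivative is F(s) = (4*s**3 - 6*s**2 + 6*s - 3)*exp(2*s)/8.
Then F(1) - F(0) = (exp(2)/8) - (-3/8) = 3/8 + exp(2)/8.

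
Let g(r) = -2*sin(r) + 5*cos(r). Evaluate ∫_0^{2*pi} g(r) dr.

0

An antiderivative is F(r) = 5*sin(r) + 2*cos(r).
Then F(2*pi) - F(0) = (2) - (2) = 0.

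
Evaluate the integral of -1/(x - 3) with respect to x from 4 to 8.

An antiderivative is F(x) = -log(x - 3).
Then F(8) - F(4) = (-log(5)) - (0) = -log(5).

-log(5)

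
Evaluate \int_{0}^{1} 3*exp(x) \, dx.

-3 + 3*E

An antiderivative is F(x) = 3*exp(x).
Then F(1) - F(0) = (3*E) - (3) = -3 + 3*E.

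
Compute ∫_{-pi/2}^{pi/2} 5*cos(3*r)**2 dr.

5*pi/2

Use the identity cos^2(3*r) = (1 + cos(6*r))/2.
An antiderivative is F(r) = 5*r/2 + 5*sin(6*r)/12.
Then F(pi/2) - F(-pi/2) = (5*pi/4) - (-5*pi/4) = 5*pi/2.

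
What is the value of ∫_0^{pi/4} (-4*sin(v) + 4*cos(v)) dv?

An antiderivative is F(v) = 4*sin(v) + 4*cos(v).
Then F(pi/4) - F(0) = (4*sqrt(2)) - (4) = -4 + 4*sqrt(2).

-4 + 4*sqrt(2)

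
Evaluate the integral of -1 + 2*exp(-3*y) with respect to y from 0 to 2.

-4/3 - 2*exp(-6)/3

An antiderivative is F(y) = -y - 2*exp(-3*y)/3.
Then F(2) - F(0) = (-2 - 2*exp(-6)/3) - (-2/3) = -4/3 - 2*exp(-6)/3.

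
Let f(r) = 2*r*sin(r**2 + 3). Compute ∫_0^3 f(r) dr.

Let u = r**2 + 3, so du = 2*r dr. When r = 0, u = 3; when r = 3, u = 12.
The integral becomes ∫ sin(u) du from 3 to 12, with antiderivative -cos(u).
Back in r: F(r) = -cos(r**2 + 3).
Then F(3) - F(0) = (-cos(12)) - (-cos(3)) = cos(3) - cos(12).

cos(3) - cos(12)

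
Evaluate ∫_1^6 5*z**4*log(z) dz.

-1555 + 7776*log(2) + 7776*log(3)

Integrate by parts once (u = ln z, dv = 5*z**4 dz).
An antiderivative is F(z) = z**5*(5*log(z) - 1)/5.
Then F(6) - F(1) = (-7776/5 + 7776*log(2) + 7776*log(3)) - (-1/5) = -1555 + 7776*log(2) + 7776*log(3).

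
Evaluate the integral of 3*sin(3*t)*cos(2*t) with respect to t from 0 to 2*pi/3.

27/10

Use the identity sin(3*t)cos(2*t) = [sin(5*t) + sin(t)]/2.
An antiderivative is F(t) = -3*cos(t)/2 - 3*cos(5*t)/10.
Then F(2*pi/3) - F(0) = (9/10) - (-9/5) = 27/10.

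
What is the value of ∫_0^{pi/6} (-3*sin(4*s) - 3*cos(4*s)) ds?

-9/8 - 3*sqrt(3)/8

An antiderivative is F(s) = -3*sin(4*s)/4 + 3*cos(4*s)/4.
Then F(pi/6) - F(0) = (-3*sqrt(3)/8 - 3/8) - (3/4) = -9/8 - 3*sqrt(3)/8.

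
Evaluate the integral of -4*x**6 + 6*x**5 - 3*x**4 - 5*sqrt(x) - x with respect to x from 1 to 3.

By the power rule, an antiderivative is F(x) = -4*x**7/7 + x**6 - 3*x**5/5 - 10*x**(3/2)/3 - x**2/2.
Then F(3) - F(1) = (-46971/70 - 10*sqrt(3)) - (-841/210) = -70036/105 - 10*sqrt(3).

-70036/105 - 10*sqrt(3)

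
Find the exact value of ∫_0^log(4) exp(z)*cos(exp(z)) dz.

-sin(1) + sin(4)

Let u = exp(z), so du = exp(z) dz. When z = 0, u = 1; when z = log(4), u = 4.
The integral becomes ∫ cos(u) du from 1 to 4, with antiderivative sin(u).
Back in z: F(z) = sin(exp(z)).
Then F(log(4)) - F(0) = (sin(4)) - (sin(1)) = -sin(1) + sin(4).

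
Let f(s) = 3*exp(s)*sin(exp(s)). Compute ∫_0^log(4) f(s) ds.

3*cos(1) - 3*cos(4)

Let u = exp(s), so du = exp(s) ds. When s = 0, u = 1; when s = log(4), u = 4.
The integral becomes 3·∫ sin(u) du from 1 to 4, with antiderivative -3*cos(u).
Back in s: F(s) = -3*cos(exp(s)).
Then F(log(4)) - F(0) = (-3*cos(4)) - (-3*cos(1)) = 3*cos(1) - 3*cos(4).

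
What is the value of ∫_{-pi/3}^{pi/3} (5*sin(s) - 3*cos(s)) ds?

-3*sqrt(3)

An antiderivative is F(s) = -3*sin(s) - 5*cos(s).
Then F(pi/3) - F(-pi/3) = (-3*sqrt(3)/2 - 5/2) - (-5/2 + 3*sqrt(3)/2) = -3*sqrt(3).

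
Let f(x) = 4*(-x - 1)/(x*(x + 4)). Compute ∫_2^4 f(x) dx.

Factor the denominator: x**2 + 4*x = (x + 4)x.
Partial fractions: 4*(-x - 1)/(x*(x + 4)) = -3/(x + 4) - 1/x.
An antiderivative is F(x) = -log(x) - 3*log(x + 4).
Then F(4) - F(2) = (-11*log(2)) - (-3*log(3) - 4*log(2)) = -7*log(2) + 3*log(3).

-7*log(2) + 3*log(3)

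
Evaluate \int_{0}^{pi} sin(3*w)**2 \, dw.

pi/2

Use the identity sin^2(3*w) = (1 - cos(6*w))/2.
An antiderivative is F(w) = w/2 - sin(6*w)/12.
Then F(pi) - F(0) = (pi/2) - (0) = pi/2.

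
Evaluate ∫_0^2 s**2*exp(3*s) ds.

-2/27 + 26*exp(6)/27

Integrate by parts twice (u = s^2, dv = exp(3*s) ds).
An antiderivative is F(s) = (9*s**2 - 6*s + 2)*exp(3*s)/27.
Then F(2) - F(0) = (26*exp(6)/27) - (2/27) = -2/27 + 26*exp(6)/27.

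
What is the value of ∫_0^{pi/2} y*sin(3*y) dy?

-1/9

Integrate by parts once (u = y, dv = sin(3*y) dy).
An antiderivative is F(y) = -y*cos(3*y)/3 + sin(3*y)/9.
Then F(pi/2) - F(0) = (-1/9) - (0) = -1/9.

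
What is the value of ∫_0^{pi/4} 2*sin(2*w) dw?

1

An antiderivative is F(w) = -cos(2*w).
Then F(pi/4) - F(0) = (0) - (-1) = 1.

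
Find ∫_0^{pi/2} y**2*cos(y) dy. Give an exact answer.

Integrate by parts twice (u = y^2, dv = cos(y) dy).
An antiderivative is F(y) = y**2*sin(y) + 2*y*cos(y) - 2*sin(y).
Then F(pi/2) - F(0) = (-2 + pi**2/4) - (0) = -2 + pi**2/4.

-2 + pi**2/4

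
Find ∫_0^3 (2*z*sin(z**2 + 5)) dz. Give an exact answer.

-cos(14) + cos(5)

Let u = z**2 + 5, so du = 2*z dz. When z = 0, u = 5; when z = 3, u = 14.
The integral becomes ∫ sin(u) du from 5 to 14, with antiderivative -cos(u).
Back in z: F(z) = -cos(z**2 + 5).
Then F(3) - F(0) = (-cos(14)) - (-cos(5)) = -cos(14) + cos(5).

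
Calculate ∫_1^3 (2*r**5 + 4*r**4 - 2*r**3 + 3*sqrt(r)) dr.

6*sqrt(3) + 5914/15

By the power rule, an antiderivative is F(r) = r**6/3 + 4*r**5/5 - r**4/2 + 2*r**(3/2).
Then F(3) - F(1) = (6*sqrt(3) + 3969/10) - (79/30) = 6*sqrt(3) + 5914/15.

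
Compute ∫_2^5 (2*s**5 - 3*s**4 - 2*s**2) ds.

By the power rule, an antiderivative is F(s) = s**6/3 - 3*s**5/5 - 2*s**3/3.
Then F(5) - F(2) = (3250) - (-16/5) = 16266/5.

16266/5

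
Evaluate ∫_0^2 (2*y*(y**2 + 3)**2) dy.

316/3

Let u = y**2 + 3, so du = 2*y dy. When y = 0, u = 3; when y = 2, u = 7.
The integral becomes ∫ u**2 du from 3 to 7, with antiderivative u**3/3.
Back in y: F(y) = (y**2 + 3)**3/3.
Then F(2) - F(0) = (343/3) - (9) = 316/3.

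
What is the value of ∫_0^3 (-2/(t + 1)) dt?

-log(16)

An antiderivative is F(t) = -2*log(t + 1).
Then F(3) - F(0) = (-log(16)) - (0) = -log(16).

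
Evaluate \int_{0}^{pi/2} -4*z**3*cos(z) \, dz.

-24 - pi**3/2 + 12*pi

Integrate by parts 3 times (u = z^3, dv = -4*cos(z) dz).
An antiderivative is F(z) = -4*z**3*sin(z) - 12*z**2*cos(z) + 24*z*sin(z) + 24*cos(z).
Then F(pi/2) - F(0) = (pi*(24 - pi**2)/2) - (24) = -24 - pi**3/2 + 12*pi.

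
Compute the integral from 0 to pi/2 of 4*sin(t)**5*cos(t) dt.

Let u = sin(t), so du = cos(t) dt. When t = 0, u = 0; when t = pi/2, u = 1.
The integral becomes 4·∫ u**5 du from 0 to 1, with antiderivative 2*u**6/3.
Back in t: F(t) = 2*sin(t)**6/3.
Then F(pi/2) - F(0) = (2/3) - (0) = 2/3.

2/3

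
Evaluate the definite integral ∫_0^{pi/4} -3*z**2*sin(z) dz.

Integrate by parts twice (u = z^2, dv = -3*sin(z) dz).
An antiderivative is F(z) = 3*z**2*cos(z) - 6*z*sin(z) - 6*cos(z).
Then F(pi/4) - F(0) = (3*sqrt(2)*(-32 - 8*pi + pi**2)/32) - (-6) = -3*sqrt(2) - 3*sqrt(2)*pi/4 + 3*sqrt(2)*pi**2/32 + 6.

-3*sqrt(2) - 3*sqrt(2)*pi/4 + 3*sqrt(2)*pi**2/32 + 6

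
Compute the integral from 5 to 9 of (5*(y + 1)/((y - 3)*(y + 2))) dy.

Factor the denominator: y**2 - y - 6 = (y + 2)(y - 3).
Partial fractions: 5*(y + 1)/((y - 3)*(y + 2)) = 1/(y + 2) + 4/(y - 3).
An antiderivative is F(y) = 4*log(y - 3) + log(y + 2).
Then F(9) - F(5) = (log(11) + 4*log(2) + 4*log(3)) - (log(7) + 4*log(2)) = -log(7) + log(11) + 4*log(3).

-log(7) + log(11) + 4*log(3)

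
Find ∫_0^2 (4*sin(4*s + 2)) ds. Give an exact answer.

Let u = 4*s + 2, so du = 4 ds. When s = 0, u = 2; when s = 2, u = 10.
The integral becomes ∫ sin(u) du from 2 to 10, with antiderivative -cos(u).
Back in s: F(s) = -cos(4*s + 2).
Then F(2) - F(0) = (-cos(10)) - (-cos(2)) = cos(2) - cos(10).

cos(2) - cos(10)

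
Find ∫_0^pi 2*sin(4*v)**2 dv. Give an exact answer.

pi

Use the identity sin^2(4*v) = (1 - cos(8*v))/2.
An antiderivative is F(v) = v - sin(8*v)/8.
Then F(pi) - F(0) = (pi) - (0) = pi.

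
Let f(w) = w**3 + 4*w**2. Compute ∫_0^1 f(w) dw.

By the power rule, an antiderivative is F(w) = w**4/4 + 4*w**3/3.
Then F(1) - F(0) = (19/12) - (0) = 19/12.

19/12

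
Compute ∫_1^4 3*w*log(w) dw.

-45/4 + 48*log(2)

Integrate by parts once (u = ln w, dv = 3*w dw).
An antiderivative is F(w) = 3*w**2*(2*log(w) - 1)/4.
Then F(4) - F(1) = (-12 + 48*log(2)) - (-3/4) = -45/4 + 48*log(2).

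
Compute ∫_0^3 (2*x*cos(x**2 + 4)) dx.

sin(13) - sin(4)

Let u = x**2 + 4, so du = 2*x dx. When x = 0, u = 4; when x = 3, u = 13.
The integral becomes ∫ cos(u) du from 4 to 13, with antiderivative sin(u).
Back in x: F(x) = sin(x**2 + 4).
Then F(3) - F(0) = (sin(13)) - (sin(4)) = sin(13) - sin(4).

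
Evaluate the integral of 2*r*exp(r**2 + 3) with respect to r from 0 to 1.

Let u = r**2 + 3, so du = 2*r dr. When r = 0, u = 3; when r = 1, u = 4.
The integral becomes ∫ exp(u) du from 3 to 4, with antiderivative exp(u).
Back in r: F(r) = exp(r**2 + 3).
Then F(1) - F(0) = (exp(4)) - (exp(3)) = -exp(3) + exp(4).

-exp(3) + exp(4)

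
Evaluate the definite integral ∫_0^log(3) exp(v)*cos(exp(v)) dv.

-sin(1) + sin(3)

Let u = exp(v), so du = exp(v) dv. When v = 0, u = 1; when v = log(3), u = 3.
The integral becomes ∫ cos(u) du from 1 to 3, with antiderivative sin(u).
Back in v: F(v) = sin(exp(v)).
Then F(log(3)) - F(0) = (sin(3)) - (sin(1)) = -sin(1) + sin(3).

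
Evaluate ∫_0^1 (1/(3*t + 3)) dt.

An antiderivative is F(t) = log(3*t + 3)/3.
Then F(1) - F(0) = (log(6)/3) - (log(3)/3) = log(2)/3.

log(2)/3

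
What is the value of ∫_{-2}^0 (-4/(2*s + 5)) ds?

-log(25)

An antiderivative is F(s) = -2*log(2*s + 5).
Then F(0) - F(-2) = (-log(25)) - (0) = -log(25).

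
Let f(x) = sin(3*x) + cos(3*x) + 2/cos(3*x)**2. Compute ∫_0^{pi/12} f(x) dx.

1

An antiderivative is F(x) = sin(3*x)/3 - cos(3*x)/3 + 2*tan(3*x)/3.
Then F(pi/12) - F(0) = (2/3) - (-1/3) = 1.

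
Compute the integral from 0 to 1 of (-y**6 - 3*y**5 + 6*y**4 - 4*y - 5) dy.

By the power rule, an antiderivative is F(y) = -y**7/7 - y**6/2 + 6*y**5/5 - 2*y**2 - 5*y.
Then F(1) - F(0) = (-451/70) - (0) = -451/70.

-451/70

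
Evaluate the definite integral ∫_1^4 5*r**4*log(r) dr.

Integrate by parts once (u = ln r, dv = 5*r**4 dr).
An antiderivative is F(r) = r**5*(5*log(r) - 1)/5.
Then F(4) - F(1) = (-1024/5 + 2048*log(2)) - (-1/5) = -1023/5 + 2048*log(2).

-1023/5 + 2048*log(2)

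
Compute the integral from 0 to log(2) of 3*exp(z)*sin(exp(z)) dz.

Let u = exp(z), so du = exp(z) dz. When z = 0, u = 1; when z = log(2), u = 2.
The integral becomes 3·∫ sin(u) du from 1 to 2, with antiderivative -3*cos(u).
Back in z: F(z) = -3*cos(exp(z)).
Then F(log(2)) - F(0) = (-3*cos(2)) - (-3*cos(1)) = -3*cos(2) + 3*cos(1).

-3*cos(2) + 3*cos(1)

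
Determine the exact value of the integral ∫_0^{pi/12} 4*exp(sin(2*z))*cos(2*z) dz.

Let u = sin(2*z), so du = 2*cos(2*z) dz. When z = 0, u = 0; when z = pi/12, u = 1/2.
The integral becomes 2·∫ exp(u) du from 0 to 1/2, with antiderivative 2*exp(u).
Back in z: F(z) = 2*exp(sin(2*z)).
Then F(pi/12) - F(0) = (2*exp(1/2)) - (2) = -2 + 2*exp(1/2).

-2 + 2*exp(1/2)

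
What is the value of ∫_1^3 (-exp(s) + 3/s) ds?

-exp(3) + exp(1) + log(27)

An antiderivative is F(s) = -exp(s) + 3*log(s).
Then F(3) - F(1) = (-exp(3) + log(27)) - (-exp(1)) = -exp(3) + exp(1) + log(27).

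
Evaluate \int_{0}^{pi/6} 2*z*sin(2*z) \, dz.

Integrate by parts once (u = z, dv = 2*sin(2*z) dz).
An antiderivative is F(z) = -z*cos(2*z) + sin(2*z)/2.
Then F(pi/6) - F(0) = (-pi/12 + sqrt(3)/4) - (0) = -pi/12 + sqrt(3)/4.

-pi/12 + sqrt(3)/4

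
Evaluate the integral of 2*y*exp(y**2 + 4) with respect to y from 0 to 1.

-exp(4) + exp(5)

Let u = y**2 + 4, so du = 2*y dy. When y = 0, u = 4; when y = 1, u = 5.
The integral becomes ∫ exp(u) du from 4 to 5, with antiderivative exp(u).
Back in y: F(y) = exp(y**2 + 4).
Then F(1) - F(0) = (exp(5)) - (exp(4)) = -exp(4) + exp(5).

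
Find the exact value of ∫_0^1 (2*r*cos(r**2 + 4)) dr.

Let u = r**2 + 4, so du = 2*r dr. When r = 0, u = 4; when r = 1, u = 5.
The integral becomes ∫ cos(u) du from 4 to 5, with antiderivative sin(u).
Back in r: F(r) = sin(r**2 + 4).
Then F(1) - F(0) = (sin(5)) - (sin(4)) = sin(5) - sin(4).

sin(5) - sin(4)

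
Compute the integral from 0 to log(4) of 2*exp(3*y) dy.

42

Let u = exp(y), so du = exp(y) dy. When y = 0, u = 1; when y = log(4), u = 4.
The integral becomes 2·∫ u**2 du from 1 to 4, with antiderivative 2*u**3/3.
Back in y: F(y) = 2*exp(3*y)/3.
Then F(log(4)) - F(0) = (128/3) - (2/3) = 42.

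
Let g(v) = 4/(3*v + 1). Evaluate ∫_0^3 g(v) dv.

An antiderivative is F(v) = 4*log(3*v + 1)/3.
Then F(3) - F(0) = (4*log(10)/3) - (0) = 4*log(10)/3.

4*log(10)/3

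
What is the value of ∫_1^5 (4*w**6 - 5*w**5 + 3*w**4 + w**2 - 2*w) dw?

By the power rule, an antiderivative is F(w) = 4*w**7/7 - 5*w**6/6 + 3*w**5/5 + w**3/3 - w**2.
Then F(5) - F(1) = (1407575/42) - (-23/70) = 3518972/105.

3518972/105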